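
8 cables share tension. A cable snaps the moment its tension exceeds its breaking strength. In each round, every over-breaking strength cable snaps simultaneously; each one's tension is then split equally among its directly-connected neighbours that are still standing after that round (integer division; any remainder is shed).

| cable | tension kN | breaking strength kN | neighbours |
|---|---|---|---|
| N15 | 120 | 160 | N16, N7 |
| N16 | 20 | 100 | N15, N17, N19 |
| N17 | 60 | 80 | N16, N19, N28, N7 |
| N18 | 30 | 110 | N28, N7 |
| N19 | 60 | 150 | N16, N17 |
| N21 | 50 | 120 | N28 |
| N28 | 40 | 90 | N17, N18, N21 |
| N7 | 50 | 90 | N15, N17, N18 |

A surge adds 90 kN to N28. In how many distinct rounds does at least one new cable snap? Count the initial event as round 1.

2

Round 1 — N28 at 130 > 90. N28 snaps.
  N28 sheds 130 kN to N17, N18, N21: 43 each (1 lost).
    N17: 60+43 = 103 > 80
    N18: 30+43 = 73 ≤ 110
    N21: 50+43 = 93 ≤ 120
Round 2 — N17 snaps.
  N17 sheds 103 kN to N16, N19, N7: 34 each (1 lost).
    N16: 20+34 = 54 ≤ 100
    N19: 60+34 = 94 ≤ 150
    N7: 50+34 = 84 ≤ 90
No further breaks.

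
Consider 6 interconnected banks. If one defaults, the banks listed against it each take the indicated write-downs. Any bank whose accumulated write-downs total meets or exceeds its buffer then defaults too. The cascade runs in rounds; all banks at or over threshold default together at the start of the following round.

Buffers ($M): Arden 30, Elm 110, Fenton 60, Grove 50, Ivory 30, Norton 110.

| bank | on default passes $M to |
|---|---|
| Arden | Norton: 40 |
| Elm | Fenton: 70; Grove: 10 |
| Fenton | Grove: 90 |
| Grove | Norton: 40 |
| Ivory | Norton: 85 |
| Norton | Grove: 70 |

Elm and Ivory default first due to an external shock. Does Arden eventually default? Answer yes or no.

Round 1 — Elm, Ivory default (initial).
  Fenton: +70 → 70 ≥ 60
  Grove: +10 → 10 < 50
  Norton: +85 → 85 < 110
Round 2 — Fenton defaults.
  Grove: +90 → 100 ≥ 50
Round 3 — Grove defaults.
  Norton: +40 → 125 ≥ 110
Round 4 — Norton defaults.
No further defaults.

no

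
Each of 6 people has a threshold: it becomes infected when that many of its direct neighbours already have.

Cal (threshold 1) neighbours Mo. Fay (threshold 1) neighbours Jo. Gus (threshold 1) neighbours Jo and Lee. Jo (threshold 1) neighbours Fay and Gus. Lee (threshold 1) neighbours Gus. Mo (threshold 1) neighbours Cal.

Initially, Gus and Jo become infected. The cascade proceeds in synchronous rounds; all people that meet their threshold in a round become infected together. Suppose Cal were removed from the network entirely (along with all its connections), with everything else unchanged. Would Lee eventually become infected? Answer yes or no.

yes

With Cal removed:
Round 1 — Gus, Jo become infected (initial).
Round 2 — checking thresholds:
  Fay: 1 of 1 neighbours ≥ 1, becomes infected.
  Lee: 1 of 1 neighbours ≥ 1, becomes infected.
Round 3 — no new infections; cascade stops.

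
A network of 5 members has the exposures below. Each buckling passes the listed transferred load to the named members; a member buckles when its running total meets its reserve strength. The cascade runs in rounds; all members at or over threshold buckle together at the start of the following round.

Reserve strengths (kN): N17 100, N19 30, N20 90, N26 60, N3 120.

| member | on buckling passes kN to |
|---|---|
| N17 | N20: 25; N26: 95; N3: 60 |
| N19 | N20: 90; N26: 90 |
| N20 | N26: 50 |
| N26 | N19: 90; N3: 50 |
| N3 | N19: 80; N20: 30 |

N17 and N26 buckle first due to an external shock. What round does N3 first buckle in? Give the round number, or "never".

never

Round 1 — N17, N26 buckle (initial).
  N19: +90 → 90 ≥ 30
  N20: +25 → 25 < 90
  N3: +60+50 → 110 < 120
Round 2 — N19 buckles.
  N20: +90 → 115 ≥ 90
Round 3 — N20 buckles.
No further bucklings.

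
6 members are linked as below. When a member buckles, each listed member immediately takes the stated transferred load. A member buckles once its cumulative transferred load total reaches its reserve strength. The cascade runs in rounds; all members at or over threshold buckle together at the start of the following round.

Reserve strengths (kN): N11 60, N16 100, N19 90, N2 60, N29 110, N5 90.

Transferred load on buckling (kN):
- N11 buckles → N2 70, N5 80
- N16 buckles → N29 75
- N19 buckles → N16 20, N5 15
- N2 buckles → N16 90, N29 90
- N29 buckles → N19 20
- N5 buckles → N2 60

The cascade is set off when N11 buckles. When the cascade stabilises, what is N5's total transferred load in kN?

Round 1 — N11 buckles (initial).
  N2: +70 → 70 ≥ 60
  N5: +80 → 80 < 90
Round 2 — N2 buckles.
  N16: +90 → 90 < 100
  N29: +90 → 90 < 110
No further bucklings.

80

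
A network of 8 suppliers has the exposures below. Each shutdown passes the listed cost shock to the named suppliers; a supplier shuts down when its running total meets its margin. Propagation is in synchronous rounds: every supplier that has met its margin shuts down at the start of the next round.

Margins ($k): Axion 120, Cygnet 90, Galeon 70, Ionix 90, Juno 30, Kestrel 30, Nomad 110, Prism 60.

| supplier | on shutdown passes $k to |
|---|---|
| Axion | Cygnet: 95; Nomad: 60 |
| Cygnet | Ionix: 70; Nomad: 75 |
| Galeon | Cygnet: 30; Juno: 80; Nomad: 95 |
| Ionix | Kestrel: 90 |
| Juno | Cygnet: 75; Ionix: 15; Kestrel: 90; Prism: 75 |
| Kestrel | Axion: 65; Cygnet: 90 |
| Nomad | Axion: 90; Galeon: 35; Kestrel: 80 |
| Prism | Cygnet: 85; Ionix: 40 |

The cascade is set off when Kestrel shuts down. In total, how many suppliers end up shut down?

2

Round 1 — Kestrel shuts down (initial).
  Axion: +65 → 65 < 120
  Cygnet: +90 → 90 ≥ 90
Round 2 — Cygnet shuts down.
  Ionix: +70 → 70 < 90
  Nomad: +75 → 75 < 110
No further shutdowns.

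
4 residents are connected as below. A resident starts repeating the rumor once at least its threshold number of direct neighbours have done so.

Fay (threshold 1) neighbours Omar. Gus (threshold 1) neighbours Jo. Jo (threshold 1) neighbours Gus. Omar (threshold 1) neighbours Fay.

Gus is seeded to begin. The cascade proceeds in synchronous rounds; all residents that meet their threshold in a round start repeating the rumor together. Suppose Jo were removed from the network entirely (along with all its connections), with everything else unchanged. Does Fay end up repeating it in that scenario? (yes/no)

no

With Jo removed:
Round 1 — Gus starts repeating the rumor (initial).
Round 2 — no new spreads; cascade stops.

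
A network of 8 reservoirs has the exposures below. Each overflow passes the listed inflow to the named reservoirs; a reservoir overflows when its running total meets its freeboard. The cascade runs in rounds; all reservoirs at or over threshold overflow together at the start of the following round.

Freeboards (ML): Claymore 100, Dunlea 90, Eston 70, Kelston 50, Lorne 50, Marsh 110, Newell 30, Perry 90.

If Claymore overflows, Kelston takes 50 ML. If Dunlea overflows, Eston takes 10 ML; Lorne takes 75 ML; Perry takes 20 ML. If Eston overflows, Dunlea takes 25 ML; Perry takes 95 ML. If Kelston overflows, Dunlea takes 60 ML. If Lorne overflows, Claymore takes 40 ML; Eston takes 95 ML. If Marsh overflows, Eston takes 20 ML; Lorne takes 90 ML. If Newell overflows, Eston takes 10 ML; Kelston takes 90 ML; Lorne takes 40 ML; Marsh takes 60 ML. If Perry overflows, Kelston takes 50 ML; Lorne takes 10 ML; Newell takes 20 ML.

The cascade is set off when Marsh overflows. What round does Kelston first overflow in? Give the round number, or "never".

5

Round 1 — Marsh overflows (initial).
  Eston: +20 → 20 < 70
  Lorne: +90 → 90 ≥ 50
Round 2 — Lorne overflows.
  Claymore: +40 → 40 < 100
  Eston: +95 → 115 ≥ 70
Round 3 — Eston overflows.
  Dunlea: +25 → 25 < 90
  Perry: +95 → 95 ≥ 90
Round 4 — Perry overflows.
  Kelston: +50 → 50 ≥ 50
  Newell: +20 → 20 < 30
Round 5 — Kelston overflows.
  Dunlea: +60 → 85 < 90
No further overflows.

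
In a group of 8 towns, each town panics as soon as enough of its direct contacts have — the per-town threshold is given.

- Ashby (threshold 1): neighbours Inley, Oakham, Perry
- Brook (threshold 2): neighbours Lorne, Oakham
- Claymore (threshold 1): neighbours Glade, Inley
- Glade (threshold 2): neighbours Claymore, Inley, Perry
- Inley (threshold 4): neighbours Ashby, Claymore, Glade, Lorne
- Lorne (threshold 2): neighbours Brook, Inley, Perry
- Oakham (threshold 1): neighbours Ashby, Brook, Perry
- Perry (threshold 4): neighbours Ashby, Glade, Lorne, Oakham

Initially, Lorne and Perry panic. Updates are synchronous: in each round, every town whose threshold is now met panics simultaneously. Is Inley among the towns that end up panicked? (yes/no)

Round 1 — Lorne, Perry panic (initial).
Round 2 — checking thresholds:
  Ashby: 1 of 3 neighbours ≥ 1, panics.
  Brook: 1 of 2 neighbours < 2, below threshold.
  Glade: 1 of 3 neighbours < 2, below threshold.
  Inley: 1 of 4 neighbours < 4, below threshold.
  Oakham: 1 of 3 neighbours ≥ 1, panics.
Round 3 — checking thresholds:
  Brook: 2 of 2 neighbours ≥ 2, panics.
  Glade: 1 of 3 neighbours < 2, below threshold.
  Inley: 2 of 4 neighbours < 4, below threshold.
Round 4 — no new panics; cascade stops.

no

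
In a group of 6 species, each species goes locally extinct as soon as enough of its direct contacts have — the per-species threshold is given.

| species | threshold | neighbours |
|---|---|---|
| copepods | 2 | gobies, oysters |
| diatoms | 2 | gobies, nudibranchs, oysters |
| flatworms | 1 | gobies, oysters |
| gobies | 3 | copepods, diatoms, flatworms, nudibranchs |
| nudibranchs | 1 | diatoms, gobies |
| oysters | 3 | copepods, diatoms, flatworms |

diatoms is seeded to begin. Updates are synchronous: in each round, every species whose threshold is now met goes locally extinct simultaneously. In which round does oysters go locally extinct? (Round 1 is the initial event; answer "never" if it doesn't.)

Round 1 — diatoms goes locally extinct (initial).
Round 2 — checking thresholds:
  gobies: 1 of 4 neighbours < 3, below threshold.
  nudibranchs: 1 of 2 neighbours ≥ 1, goes locally extinct.
  oysters: 1 of 3 neighbours < 3, below threshold.
Round 3 — no new extinctions; cascade stops.

never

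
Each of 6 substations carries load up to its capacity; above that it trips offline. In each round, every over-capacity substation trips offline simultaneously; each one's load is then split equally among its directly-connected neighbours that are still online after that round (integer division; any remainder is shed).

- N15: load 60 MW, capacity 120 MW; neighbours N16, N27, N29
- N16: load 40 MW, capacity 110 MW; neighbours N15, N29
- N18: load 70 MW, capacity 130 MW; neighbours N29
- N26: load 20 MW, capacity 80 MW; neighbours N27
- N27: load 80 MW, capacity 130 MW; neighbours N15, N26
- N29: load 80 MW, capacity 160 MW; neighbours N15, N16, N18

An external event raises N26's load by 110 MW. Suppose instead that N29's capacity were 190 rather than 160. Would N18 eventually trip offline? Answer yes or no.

yes

With N29's capacity at 190:
Round 1 — N26 at 130 > 80. N26 trips offline.
  N26 sheds 130 MW to N27: 130 each.
    N27: 80+130 = 210 > 130
Round 2 — N27 trips offline.
  N27 sheds 210 MW to N15: 210 each.
    N15: 60+210 = 270 > 120
Round 3 — N15 trips offline.
  N15 sheds 270 MW to N16, N29: 135 each.
    N16: 40+135 = 175 > 110
    N29: 80+135 = 215 > 190
Round 4 — N16, N29 trip offline.
  N16 sheds 175 MW: no online neighbours, lost.
  N29 sheds 215 MW to N18: 215 each.
    N18: 70+215 = 285 > 130
Round 5 — N18 trips offline.
  N18 sheds 285 MW: no online neighbours, lost.
No further trips.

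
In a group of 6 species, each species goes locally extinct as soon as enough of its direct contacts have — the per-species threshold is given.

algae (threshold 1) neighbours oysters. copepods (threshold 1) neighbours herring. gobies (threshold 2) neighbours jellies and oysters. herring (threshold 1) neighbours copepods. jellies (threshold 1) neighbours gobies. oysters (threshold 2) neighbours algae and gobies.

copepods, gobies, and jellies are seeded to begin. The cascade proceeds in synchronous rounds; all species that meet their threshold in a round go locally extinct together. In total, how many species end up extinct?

4

Round 1 — copepods, gobies, jellies go locally extinct (initial).
Round 2 — checking thresholds:
  herring: 1 of 1 neighbours ≥ 1, goes locally extinct.
  oysters: 1 of 2 neighbours < 2, holds.
Round 3 — no new extinctions; cascade stops.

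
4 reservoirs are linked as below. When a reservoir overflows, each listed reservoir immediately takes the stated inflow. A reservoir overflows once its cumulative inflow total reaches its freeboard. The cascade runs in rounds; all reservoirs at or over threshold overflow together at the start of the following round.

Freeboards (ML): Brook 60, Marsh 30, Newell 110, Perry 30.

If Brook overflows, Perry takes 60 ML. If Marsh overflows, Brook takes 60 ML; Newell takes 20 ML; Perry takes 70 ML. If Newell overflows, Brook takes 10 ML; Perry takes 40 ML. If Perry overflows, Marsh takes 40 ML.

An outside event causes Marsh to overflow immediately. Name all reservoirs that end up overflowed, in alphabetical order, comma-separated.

Round 1 — Marsh overflows (initial).
  Brook: +60 → 60 ≥ 60
  Newell: +20 → 20 < 110
  Perry: +70 → 70 ≥ 30
Round 2 — Brook, Perry overflow.
No further overflows.

Brook, Marsh, Perry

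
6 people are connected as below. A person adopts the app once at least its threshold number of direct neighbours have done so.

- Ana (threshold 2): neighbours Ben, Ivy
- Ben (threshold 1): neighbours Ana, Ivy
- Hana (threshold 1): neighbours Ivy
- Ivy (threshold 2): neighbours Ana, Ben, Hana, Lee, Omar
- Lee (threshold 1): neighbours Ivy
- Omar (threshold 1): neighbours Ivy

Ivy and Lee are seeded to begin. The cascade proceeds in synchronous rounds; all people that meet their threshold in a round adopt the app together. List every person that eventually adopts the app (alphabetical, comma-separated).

Ana, Ben, Hana, Ivy, Lee, Omar

Round 1 — Ivy, Lee adopt the app (initial).
Round 2 — checking thresholds:
  Ana: 1 of 2 neighbours < 2, holds.
  Ben: 1 of 2 neighbours ≥ 1, adopts the app.
  Hana: 1 of 1 neighbours ≥ 1, adopts the app.
  Omar: 1 of 1 neighbours ≥ 1, adopts the app.
Round 3 — checking thresholds:
  Ana: 2 of 2 neighbours ≥ 2, adopts the app.
Round 4 — no new adoptions; cascade stops.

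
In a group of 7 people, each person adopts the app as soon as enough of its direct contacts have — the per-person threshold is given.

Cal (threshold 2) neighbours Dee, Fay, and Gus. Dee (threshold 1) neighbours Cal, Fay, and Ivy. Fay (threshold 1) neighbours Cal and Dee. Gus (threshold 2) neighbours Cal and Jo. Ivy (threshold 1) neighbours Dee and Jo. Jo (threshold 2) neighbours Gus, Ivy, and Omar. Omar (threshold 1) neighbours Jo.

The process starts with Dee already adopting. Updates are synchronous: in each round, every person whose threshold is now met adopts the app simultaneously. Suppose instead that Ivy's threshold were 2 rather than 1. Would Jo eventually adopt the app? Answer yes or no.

no

With Ivy's threshold at 2:
Round 1 — Dee adopts the app (initial).
Round 2 — checking thresholds:
  Cal: 1 of 3 neighbours < 2, below threshold.
  Fay: 1 of 2 neighbours ≥ 1, adopts the app.
  Ivy: 1 of 2 neighbours < 2, below threshold.
Round 3 — checking thresholds:
  Cal: 2 of 3 neighbours ≥ 2, adopts the app.
  Ivy: 1 of 2 neighbours < 2, below threshold.
Round 4 — no new adoptions; cascade stops.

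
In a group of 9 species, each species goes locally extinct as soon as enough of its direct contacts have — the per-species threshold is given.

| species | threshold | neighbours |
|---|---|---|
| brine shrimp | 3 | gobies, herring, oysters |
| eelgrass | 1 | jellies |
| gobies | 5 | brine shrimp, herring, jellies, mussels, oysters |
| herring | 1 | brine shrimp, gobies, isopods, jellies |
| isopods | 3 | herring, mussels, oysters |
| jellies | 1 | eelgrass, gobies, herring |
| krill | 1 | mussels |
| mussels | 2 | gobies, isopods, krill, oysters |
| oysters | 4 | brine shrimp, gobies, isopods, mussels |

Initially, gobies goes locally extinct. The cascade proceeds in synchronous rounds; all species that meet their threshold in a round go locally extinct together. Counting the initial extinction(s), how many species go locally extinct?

Round 1 — gobies goes locally extinct (initial).
Round 2 — checking thresholds:
  brine shrimp: 1 of 3 neighbours < 3, below threshold.
  herring: 1 of 4 neighbours ≥ 1, goes locally extinct.
  jellies: 1 of 3 neighbours ≥ 1, goes locally extinct.
  mussels: 1 of 4 neighbours < 2, below threshold.
  oysters: 1 of 4 neighbours < 4, below threshold.
Round 3 — checking thresholds:
  brine shrimp: 2 of 3 neighbours < 3, below threshold.
  eelgrass: 1 of 1 neighbours ≥ 1, goes locally extinct.
  isopods: 1 of 3 neighbours < 3, below threshold.
  mussels: 1 of 4 neighbours < 2, below threshold.
  oysters: 1 of 4 neighbours < 4, below threshold.
Round 4 — no new extinctions; cascade stops.

4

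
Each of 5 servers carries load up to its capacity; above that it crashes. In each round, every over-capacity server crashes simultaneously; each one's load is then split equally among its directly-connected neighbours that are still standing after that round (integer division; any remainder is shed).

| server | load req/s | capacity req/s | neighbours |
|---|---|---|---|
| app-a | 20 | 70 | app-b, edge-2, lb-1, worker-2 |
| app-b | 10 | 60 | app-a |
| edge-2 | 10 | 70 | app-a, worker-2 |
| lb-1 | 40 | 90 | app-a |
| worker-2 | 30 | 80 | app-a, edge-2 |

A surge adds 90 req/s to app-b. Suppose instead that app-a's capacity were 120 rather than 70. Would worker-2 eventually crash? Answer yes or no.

no

With app-a's capacity at 120:
Round 1 — app-b at 100 > 60. app-b crashes.
  app-b sheds 100 req/s to app-a: 100 each.
    app-a: 20+100 = 120 ≤ 120
No further crashes.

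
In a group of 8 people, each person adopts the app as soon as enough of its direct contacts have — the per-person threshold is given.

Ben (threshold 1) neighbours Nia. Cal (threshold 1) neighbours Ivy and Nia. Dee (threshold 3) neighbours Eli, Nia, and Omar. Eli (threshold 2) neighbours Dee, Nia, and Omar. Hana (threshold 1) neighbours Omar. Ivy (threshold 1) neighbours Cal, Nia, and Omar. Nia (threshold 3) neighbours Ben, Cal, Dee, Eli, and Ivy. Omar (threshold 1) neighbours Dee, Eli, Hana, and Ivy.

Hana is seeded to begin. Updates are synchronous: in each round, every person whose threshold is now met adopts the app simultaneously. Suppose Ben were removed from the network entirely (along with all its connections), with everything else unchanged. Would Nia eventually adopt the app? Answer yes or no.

no

With Ben removed:
Round 1 — Hana adopts the app (initial).
Round 2 — checking thresholds:
  Omar: 1 of 4 neighbours ≥ 1, adopts the app.
Round 3 — checking thresholds:
  Dee: 1 of 3 neighbours < 3, below threshold.
  Eli: 1 of 3 neighbours < 2, below threshold.
  Ivy: 1 of 3 neighbours ≥ 1, adopts the app.
Round 4 — checking thresholds:
  Cal: 1 of 2 neighbours ≥ 1, adopts the app.
  Dee: 1 of 3 neighbours < 3, below threshold.
  Eli: 1 of 3 neighbours < 2, below threshold.
  Nia: 1 of 4 neighbours < 3, below threshold.
Round 5 — no new adoptions; cascade stops.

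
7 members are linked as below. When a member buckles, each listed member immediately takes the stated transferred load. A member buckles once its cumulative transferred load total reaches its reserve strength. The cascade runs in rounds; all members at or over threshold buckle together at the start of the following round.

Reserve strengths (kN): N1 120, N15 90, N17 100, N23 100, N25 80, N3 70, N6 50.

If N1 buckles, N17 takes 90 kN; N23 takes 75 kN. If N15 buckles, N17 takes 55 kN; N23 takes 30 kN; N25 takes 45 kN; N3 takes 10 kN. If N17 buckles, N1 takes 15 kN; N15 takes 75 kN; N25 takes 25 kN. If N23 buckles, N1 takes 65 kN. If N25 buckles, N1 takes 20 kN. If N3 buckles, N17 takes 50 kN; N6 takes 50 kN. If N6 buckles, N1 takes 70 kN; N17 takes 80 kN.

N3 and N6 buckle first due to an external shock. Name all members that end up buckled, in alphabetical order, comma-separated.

Round 1 — N3, N6 buckle (initial).
  N1: +70 → 70 < 120
  N17: +50+80 → 130 ≥ 100
Round 2 — N17 buckles.
  N1: +15 → 85 < 120
  N15: +75 → 75 < 90
  N25: +25 → 25 < 80
No further bucklings.

N17, N3, N6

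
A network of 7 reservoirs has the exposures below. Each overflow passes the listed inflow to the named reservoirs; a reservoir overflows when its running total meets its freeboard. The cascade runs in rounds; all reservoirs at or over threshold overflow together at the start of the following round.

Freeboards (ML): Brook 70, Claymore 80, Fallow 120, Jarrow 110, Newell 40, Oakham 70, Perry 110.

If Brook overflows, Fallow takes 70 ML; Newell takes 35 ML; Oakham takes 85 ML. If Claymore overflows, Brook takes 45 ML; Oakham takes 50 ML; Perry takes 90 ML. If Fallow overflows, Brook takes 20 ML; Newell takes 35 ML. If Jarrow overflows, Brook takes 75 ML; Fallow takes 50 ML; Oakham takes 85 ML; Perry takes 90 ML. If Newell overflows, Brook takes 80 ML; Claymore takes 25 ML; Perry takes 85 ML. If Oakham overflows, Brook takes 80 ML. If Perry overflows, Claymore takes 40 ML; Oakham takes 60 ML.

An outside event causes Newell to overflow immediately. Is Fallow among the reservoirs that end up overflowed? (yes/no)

no

Round 1 — Newell overflows (initial).
  Brook: +80 → 80 ≥ 70
  Claymore: +25 → 25 < 80
  Perry: +85 → 85 < 110
Round 2 — Brook overflows.
  Fallow: +70 → 70 < 120
  Oakham: +85 → 85 ≥ 70
Round 3 — Oakham overflows.
No further overflows.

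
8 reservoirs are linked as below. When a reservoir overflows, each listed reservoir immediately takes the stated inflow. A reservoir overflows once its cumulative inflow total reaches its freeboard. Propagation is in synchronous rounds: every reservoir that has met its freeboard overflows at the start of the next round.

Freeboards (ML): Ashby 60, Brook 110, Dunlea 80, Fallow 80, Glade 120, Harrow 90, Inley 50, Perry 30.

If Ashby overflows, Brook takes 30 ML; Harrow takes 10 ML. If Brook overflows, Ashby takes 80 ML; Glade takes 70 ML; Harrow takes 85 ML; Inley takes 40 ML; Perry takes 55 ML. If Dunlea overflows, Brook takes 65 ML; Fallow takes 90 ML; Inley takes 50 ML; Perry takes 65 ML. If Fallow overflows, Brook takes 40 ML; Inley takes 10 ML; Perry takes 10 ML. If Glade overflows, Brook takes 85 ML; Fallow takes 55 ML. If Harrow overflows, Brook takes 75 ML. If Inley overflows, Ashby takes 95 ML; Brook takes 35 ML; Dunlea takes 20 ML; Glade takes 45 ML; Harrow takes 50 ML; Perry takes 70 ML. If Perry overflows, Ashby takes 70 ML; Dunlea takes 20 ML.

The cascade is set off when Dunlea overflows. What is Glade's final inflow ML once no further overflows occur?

115

Round 1 — Dunlea overflows (initial).
  Brook: +65 → 65 < 110
  Fallow: +90 → 90 ≥ 80
  Inley: +50 → 50 ≥ 50
  Perry: +65 → 65 ≥ 30
Round 2 — Fallow, Inley, Perry overflow.
  Ashby: +95+70 → 165 ≥ 60
  Brook: +40+35 → 140 ≥ 110
  Glade: +45 → 45 < 120
  Harrow: +50 → 50 < 90
Round 3 — Ashby, Brook overflow.
  Glade: +70 → 115 < 120
  Harrow: +10+85 → 145 ≥ 90
Round 4 — Harrow overflows.
No further overflows.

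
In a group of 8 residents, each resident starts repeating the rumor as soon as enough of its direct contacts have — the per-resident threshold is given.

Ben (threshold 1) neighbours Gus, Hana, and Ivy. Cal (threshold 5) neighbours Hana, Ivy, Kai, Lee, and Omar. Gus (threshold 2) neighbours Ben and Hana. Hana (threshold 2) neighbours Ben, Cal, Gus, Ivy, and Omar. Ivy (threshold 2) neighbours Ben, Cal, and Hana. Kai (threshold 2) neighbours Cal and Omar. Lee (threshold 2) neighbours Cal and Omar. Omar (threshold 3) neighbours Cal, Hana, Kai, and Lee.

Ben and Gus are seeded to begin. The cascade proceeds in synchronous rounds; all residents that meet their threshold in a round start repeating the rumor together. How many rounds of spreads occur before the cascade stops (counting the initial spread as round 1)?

Round 1 — Ben, Gus start repeating the rumor (initial).
Round 2 — checking thresholds:
  Hana: 2 of 5 neighbours ≥ 2, starts repeating the rumor.
  Ivy: 1 of 3 neighbours < 2, holds.
Round 3 — checking thresholds:
  Cal: 1 of 5 neighbours < 5, holds.
  Ivy: 2 of 3 neighbours ≥ 2, starts repeating the rumor.
  Omar: 1 of 4 neighbours < 3, holds.
Round 4 — no new spreads; cascade stops.

3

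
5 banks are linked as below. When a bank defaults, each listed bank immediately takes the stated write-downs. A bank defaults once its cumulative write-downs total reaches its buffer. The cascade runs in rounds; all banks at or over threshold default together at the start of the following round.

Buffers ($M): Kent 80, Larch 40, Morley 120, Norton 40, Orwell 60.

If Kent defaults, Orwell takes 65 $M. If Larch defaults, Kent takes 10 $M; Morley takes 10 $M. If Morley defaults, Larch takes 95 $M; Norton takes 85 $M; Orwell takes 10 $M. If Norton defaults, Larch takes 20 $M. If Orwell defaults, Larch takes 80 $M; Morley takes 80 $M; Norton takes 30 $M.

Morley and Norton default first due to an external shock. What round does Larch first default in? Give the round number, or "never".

2

Round 1 — Morley, Norton default (initial).
  Larch: +95+20 → 115 ≥ 40
  Orwell: +10 → 10 < 60
Round 2 — Larch defaults.
  Kent: +10 → 10 < 80
No further defaults.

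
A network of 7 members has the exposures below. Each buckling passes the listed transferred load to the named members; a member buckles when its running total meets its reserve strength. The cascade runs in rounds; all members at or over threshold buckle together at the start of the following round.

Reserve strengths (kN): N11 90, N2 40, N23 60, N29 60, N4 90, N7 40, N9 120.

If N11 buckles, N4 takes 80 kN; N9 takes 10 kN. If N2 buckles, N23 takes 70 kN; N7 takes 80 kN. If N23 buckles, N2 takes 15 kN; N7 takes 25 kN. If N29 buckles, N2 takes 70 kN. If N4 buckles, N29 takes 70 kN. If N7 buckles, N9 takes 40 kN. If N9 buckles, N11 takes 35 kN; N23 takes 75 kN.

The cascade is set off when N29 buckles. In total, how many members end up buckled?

Round 1 — N29 buckles (initial).
  N2: +70 → 70 ≥ 40
Round 2 — N2 buckles.
  N23: +70 → 70 ≥ 60
  N7: +80 → 80 ≥ 40
Round 3 — N23, N7 buckle.
  N9: +40 → 40 < 120
No further bucklings.

4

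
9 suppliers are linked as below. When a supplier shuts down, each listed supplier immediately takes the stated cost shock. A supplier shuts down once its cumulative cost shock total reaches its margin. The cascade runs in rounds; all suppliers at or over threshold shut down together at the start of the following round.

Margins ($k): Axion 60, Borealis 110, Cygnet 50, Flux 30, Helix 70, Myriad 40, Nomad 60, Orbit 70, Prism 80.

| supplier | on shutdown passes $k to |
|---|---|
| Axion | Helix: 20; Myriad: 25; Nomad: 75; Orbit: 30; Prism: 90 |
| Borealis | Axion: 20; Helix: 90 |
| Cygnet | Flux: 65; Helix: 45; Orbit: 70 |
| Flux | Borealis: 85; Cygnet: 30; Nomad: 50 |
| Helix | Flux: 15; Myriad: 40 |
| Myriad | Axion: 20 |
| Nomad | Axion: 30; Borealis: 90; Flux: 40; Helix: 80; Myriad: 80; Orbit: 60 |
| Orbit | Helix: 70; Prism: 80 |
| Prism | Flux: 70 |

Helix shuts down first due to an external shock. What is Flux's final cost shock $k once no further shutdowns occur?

15

Round 1 — Helix shuts down (initial).
  Flux: +15 → 15 < 30
  Myriad: +40 → 40 ≥ 40
Round 2 — Myriad shuts down.
  Axion: +20 → 20 < 60
No further shutdowns.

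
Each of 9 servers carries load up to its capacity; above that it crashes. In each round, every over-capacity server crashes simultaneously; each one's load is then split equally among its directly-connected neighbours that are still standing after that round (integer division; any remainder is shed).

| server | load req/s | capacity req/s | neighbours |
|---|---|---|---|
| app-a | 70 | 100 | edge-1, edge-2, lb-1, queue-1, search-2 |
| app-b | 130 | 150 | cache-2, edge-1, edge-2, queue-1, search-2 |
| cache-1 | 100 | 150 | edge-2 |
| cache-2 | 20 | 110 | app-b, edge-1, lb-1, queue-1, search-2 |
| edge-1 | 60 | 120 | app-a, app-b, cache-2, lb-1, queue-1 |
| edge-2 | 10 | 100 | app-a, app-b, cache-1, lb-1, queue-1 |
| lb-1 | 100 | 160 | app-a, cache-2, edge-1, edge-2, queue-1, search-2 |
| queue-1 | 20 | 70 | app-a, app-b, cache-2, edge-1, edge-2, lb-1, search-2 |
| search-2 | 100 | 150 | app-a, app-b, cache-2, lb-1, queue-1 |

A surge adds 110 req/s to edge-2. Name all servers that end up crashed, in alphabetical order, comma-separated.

app-a, app-b, cache-2, edge-1, edge-2, lb-1, queue-1, search-2

Round 1 — edge-2 at 120 > 100. edge-2 crashes.
  edge-2 sheds 120 req/s to app-a, app-b, cache-1, lb-1, queue-1: 24 each.
    app-a: 70+24 = 94 ≤ 100
    app-b: 130+24 = 154 > 150
    cache-1: 100+24 = 124 ≤ 150
    lb-1: 100+24 = 124 ≤ 160
    queue-1: 20+24 = 44 ≤ 70
Round 2 — app-b crashes.
  app-b sheds 154 req/s to cache-2, edge-1, queue-1, search-2: 38 each (2 lost).
    cache-2: 20+38 = 58 ≤ 110
    edge-1: 60+38 = 98 ≤ 120
    queue-1: 44+38 = 82 > 70
    search-2: 100+38 = 138 ≤ 150
Round 3 — queue-1 crashes.
  queue-1 sheds 82 req/s to app-a, cache-2, edge-1, lb-1, search-2: 16 each (2 lost).
    app-a: 94+16 = 110 > 100
    cache-2: 58+16 = 74 ≤ 110
    edge-1: 98+16 = 114 ≤ 120
    lb-1: 124+16 = 140 ≤ 160
    search-2: 138+16 = 154 > 150
Round 4 — app-a, search-2 crash.
  app-a sheds 110 req/s to edge-1, lb-1: 55 each.
    edge-1: 114+55 = 169 > 120
    lb-1: 140+55 = 195 > 160
  search-2 sheds 154 req/s to cache-2, lb-1: 77 each.
    cache-2: 74+77 = 151 > 110
    lb-1: 195+77 = 272 > 160
Round 5 — cache-2, edge-1, lb-1 crash.
  cache-2 sheds 151 req/s: no online neighbours, lost.
  edge-1 sheds 169 req/s: no online neighbours, lost.
  lb-1 sheds 272 req/s: no online neighbours, lost.
No further crashes.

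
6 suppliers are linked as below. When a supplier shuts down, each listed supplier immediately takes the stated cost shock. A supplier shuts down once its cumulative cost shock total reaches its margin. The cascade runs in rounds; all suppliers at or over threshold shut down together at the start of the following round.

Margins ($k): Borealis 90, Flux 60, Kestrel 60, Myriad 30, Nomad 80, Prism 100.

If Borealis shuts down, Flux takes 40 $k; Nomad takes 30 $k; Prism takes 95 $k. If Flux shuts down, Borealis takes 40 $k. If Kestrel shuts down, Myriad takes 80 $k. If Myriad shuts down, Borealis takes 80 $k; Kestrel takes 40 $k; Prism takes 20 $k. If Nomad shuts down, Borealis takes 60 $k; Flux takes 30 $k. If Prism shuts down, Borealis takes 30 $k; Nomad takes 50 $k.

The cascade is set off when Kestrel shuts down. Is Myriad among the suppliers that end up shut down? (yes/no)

Round 1 — Kestrel shuts down (initial).
  Myriad: +80 → 80 ≥ 30
Round 2 — Myriad shuts down.
  Borealis: +80 → 80 < 90
  Prism: +20 → 20 < 100
No further shutdowns.

yes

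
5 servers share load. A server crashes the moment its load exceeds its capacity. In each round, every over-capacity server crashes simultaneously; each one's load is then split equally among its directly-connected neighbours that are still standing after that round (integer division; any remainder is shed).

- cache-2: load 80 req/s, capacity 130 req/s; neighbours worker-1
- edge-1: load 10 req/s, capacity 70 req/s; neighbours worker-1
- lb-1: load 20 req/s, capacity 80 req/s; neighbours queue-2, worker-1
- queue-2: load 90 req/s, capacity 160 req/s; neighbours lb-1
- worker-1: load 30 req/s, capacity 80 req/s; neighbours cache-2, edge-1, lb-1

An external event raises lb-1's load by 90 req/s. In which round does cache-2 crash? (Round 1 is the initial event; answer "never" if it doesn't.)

Round 1 — lb-1 at 110 > 80. lb-1 crashes.
  lb-1 sheds 110 req/s to queue-2, worker-1: 55 each.
    queue-2: 90+55 = 145 ≤ 160
    worker-1: 30+55 = 85 > 80
Round 2 — worker-1 crashes.
  worker-1 sheds 85 req/s to cache-2, edge-1: 42 each (1 lost).
    cache-2: 80+42 = 122 ≤ 130
    edge-1: 10+42 = 52 ≤ 70
No further crashes.

never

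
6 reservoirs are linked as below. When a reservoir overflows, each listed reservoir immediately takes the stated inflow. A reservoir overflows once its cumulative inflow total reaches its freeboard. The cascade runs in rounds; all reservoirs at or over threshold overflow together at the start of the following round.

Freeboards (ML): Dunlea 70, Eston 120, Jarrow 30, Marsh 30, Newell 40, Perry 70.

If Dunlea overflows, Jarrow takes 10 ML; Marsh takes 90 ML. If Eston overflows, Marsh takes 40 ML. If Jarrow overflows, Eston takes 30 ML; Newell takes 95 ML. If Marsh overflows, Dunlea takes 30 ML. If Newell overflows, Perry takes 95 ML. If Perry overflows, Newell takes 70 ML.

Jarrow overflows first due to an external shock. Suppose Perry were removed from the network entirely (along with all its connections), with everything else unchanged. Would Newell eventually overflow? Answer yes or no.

yes

With Perry removed:
Round 1 — Jarrow overflows (initial).
  Eston: +30 → 30 < 120
  Newell: +95 → 95 ≥ 40
Round 2 — Newell overflows.
No further overflows.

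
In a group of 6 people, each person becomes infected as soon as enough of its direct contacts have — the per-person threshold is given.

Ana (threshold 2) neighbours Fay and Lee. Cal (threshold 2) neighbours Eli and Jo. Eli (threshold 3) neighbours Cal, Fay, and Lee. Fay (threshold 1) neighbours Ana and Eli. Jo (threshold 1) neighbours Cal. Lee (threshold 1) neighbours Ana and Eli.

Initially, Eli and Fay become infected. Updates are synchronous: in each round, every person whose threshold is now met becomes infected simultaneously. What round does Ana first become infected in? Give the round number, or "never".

Round 1 — Eli, Fay become infected (initial).
Round 2 — checking thresholds:
  Ana: 1 of 2 neighbours < 2, below threshold.
  Cal: 1 of 2 neighbours < 2, below threshold.
  Lee: 1 of 2 neighbours ≥ 1, becomes infected.
Round 3 — checking thresholds:
  Ana: 2 of 2 neighbours ≥ 2, becomes infected.
  Cal: 1 of 2 neighbours < 2, below threshold.
Round 4 — no new infections; cascade stops.

3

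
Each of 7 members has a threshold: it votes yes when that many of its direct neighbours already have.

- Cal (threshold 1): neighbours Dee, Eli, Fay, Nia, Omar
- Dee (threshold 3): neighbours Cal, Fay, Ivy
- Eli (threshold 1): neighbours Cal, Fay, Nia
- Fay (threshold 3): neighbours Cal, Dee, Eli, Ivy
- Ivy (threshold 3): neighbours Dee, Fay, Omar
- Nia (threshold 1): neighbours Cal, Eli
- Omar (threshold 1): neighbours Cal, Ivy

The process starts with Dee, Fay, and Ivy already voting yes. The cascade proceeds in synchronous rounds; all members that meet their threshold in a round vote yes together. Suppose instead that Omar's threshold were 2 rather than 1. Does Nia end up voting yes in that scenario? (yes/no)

yes

With Omar's threshold at 2:
Round 1 — Dee, Fay, Ivy vote yes (initial).
Round 2 — checking thresholds:
  Cal: 2 of 5 neighbours ≥ 1, votes yes.
  Eli: 1 of 3 neighbours ≥ 1, votes yes.
  Omar: 1 of 2 neighbours < 2, not yet.
Round 3 — checking thresholds:
  Nia: 2 of 2 neighbours ≥ 1, votes yes.
  Omar: 2 of 2 neighbours ≥ 2, votes yes.
Round 4 — no new yes votes; cascade stops.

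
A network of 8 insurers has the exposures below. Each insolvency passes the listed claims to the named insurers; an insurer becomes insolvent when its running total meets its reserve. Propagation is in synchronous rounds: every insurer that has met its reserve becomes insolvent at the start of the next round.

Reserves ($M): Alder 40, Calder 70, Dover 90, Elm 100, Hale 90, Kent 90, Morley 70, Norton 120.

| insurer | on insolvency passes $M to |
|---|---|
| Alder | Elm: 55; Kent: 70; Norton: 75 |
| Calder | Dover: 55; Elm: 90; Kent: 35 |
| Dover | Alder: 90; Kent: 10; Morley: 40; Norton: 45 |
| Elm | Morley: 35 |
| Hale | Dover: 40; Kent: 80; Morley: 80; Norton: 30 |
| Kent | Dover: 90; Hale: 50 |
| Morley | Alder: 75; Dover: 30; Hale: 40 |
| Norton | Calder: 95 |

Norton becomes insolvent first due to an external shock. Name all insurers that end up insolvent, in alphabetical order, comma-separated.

Calder, Norton

Round 1 — Norton becomes insolvent (initial).
  Calder: +95 → 95 ≥ 70
Round 2 — Calder becomes insolvent.
  Dover: +55 → 55 < 90
  Elm: +90 → 90 < 100
  Kent: +35 → 35 < 90
No further insolvencies.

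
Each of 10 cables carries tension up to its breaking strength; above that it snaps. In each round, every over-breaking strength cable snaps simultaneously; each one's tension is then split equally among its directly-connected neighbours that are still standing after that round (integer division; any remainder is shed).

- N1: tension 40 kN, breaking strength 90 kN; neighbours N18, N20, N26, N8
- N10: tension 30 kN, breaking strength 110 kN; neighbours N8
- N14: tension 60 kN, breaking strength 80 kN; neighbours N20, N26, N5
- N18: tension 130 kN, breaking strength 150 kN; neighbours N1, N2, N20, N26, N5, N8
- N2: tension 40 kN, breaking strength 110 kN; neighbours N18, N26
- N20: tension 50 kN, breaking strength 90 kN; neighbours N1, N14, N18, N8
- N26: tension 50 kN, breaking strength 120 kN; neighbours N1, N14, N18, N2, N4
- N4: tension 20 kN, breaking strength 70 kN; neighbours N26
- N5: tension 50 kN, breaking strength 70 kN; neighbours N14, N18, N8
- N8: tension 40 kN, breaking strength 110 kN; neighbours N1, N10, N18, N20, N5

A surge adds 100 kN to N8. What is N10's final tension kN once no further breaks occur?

Round 1 — N8 at 140 > 110. N8 snaps.
  N8 sheds 140 kN to N1, N10, N18, N20, N5: 28 each.
    N1: 40+28 = 68 ≤ 90
    N10: 30+28 = 58 ≤ 110
    N18: 130+28 = 158 > 150
    N20: 50+28 = 78 ≤ 90
    N5: 50+28 = 78 > 70
Round 2 — N18, N5 snap.
  N18 sheds 158 kN to N1, N2, N20, N26: 39 each (2 lost).
    N1: 68+39 = 107 > 90
    N2: 40+39 = 79 ≤ 110
    N20: 78+39 = 117 > 90
    N26: 50+39 = 89 ≤ 120
  N5 sheds 78 kN to N14: 78 each.
    N14: 60+78 = 138 > 80
Round 3 — N1, N14, N20 snap.
  N1 sheds 107 kN to N26: 107 each.
    N26: 89+107 = 196 > 120
  N14 sheds 138 kN to N26: 138 each.
    N26: 196+138 = 334 > 120
  N20 sheds 117 kN: no online neighbours, lost.
Round 4 — N26 snaps.
  N26 sheds 334 kN to N2, N4: 167 each.
    N2: 79+167 = 246 > 110
    N4: 20+167 = 187 > 70
Round 5 — N2, N4 snap.
  N2 sheds 246 kN: no online neighbours, lost.
  N4 sheds 187 kN: no online neighbours, lost.
No further breaks.

58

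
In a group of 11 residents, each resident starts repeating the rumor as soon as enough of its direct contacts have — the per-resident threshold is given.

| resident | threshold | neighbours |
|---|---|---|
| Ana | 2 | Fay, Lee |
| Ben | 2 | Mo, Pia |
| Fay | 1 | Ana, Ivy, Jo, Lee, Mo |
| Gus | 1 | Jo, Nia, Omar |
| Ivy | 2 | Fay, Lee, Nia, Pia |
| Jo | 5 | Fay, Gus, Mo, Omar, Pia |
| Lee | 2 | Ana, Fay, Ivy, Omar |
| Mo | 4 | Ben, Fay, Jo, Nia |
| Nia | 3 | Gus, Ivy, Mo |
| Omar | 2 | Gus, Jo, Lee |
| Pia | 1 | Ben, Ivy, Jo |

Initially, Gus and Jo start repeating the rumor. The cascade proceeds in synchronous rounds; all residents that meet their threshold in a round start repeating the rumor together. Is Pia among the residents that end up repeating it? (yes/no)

yes

Round 1 — Gus, Jo start repeating the rumor (initial).
Round 2 — checking thresholds:
  Fay: 1 of 5 neighbours ≥ 1, starts repeating the rumor.
  Mo: 1 of 4 neighbours < 4, below threshold.
  Nia: 1 of 3 neighbours < 3, below threshold.
  Omar: 2 of 3 neighbours ≥ 2, starts repeating the rumor.
  Pia: 1 of 3 neighbours ≥ 1, starts repeating the rumor.
Round 3 — checking thresholds:
  Ana: 1 of 2 neighbours < 2, below threshold.
  Ben: 1 of 2 neighbours < 2, below threshold.
  Ivy: 2 of 4 neighbours ≥ 2, starts repeating the rumor.
  Lee: 2 of 4 neighbours ≥ 2, starts repeating the rumor.
  Mo: 2 of 4 neighbours < 4, below threshold.
  Nia: 1 of 3 neighbours < 3, below threshold.
Round 4 — checking thresholds:
  Ana: 2 of 2 neighbours ≥ 2, starts repeating the rumor.
  Ben: 1 of 2 neighbours < 2, below threshold.
  Mo: 2 of 4 neighbours < 4, below threshold.
  Nia: 2 of 3 neighbours < 3, below threshold.
Round 5 — no new spreads; cascade stops.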